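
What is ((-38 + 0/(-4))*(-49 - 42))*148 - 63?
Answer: 511721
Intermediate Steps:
((-38 + 0/(-4))*(-49 - 42))*148 - 63 = ((-38 + 0*(-¼))*(-91))*148 - 63 = ((-38 + 0)*(-91))*148 - 63 = -38*(-91)*148 - 63 = 3458*148 - 63 = 511784 - 63 = 511721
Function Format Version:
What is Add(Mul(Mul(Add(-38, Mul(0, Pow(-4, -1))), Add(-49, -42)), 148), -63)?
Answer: 511721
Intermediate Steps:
Add(Mul(Mul(Add(-38, Mul(0, Pow(-4, -1))), Add(-49, -42)), 148), -63) = Add(Mul(Mul(Add(-38, Mul(0, Rational(-1, 4))), -91), 148), -63) = Add(Mul(Mul(Add(-38, 0), -91), 148), -63) = Add(Mul(Mul(-38, -91), 148), -63) = Add(Mul(3458, 148), -63) = Add(511784, -63) = 511721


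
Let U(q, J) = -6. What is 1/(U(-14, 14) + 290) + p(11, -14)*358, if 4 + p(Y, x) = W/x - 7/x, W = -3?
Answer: -2338449/1988 ≈ -1176.3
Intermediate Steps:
p(Y, x) = -4 - 10/x (p(Y, x) = -4 + (-3/x - 7/x) = -4 - 10/x)
1/(U(-14, 14) + 290) + p(11, -14)*358 = 1/(-6 + 290) + (-4 - 10/(-14))*358 = 1/284 + (-4 - 10*(-1/14))*358 = 1/284 + (-4 + 5/7)*358 = 1/284 - 23/7*358 = 1/284 - 8234/7 = -2338449/1988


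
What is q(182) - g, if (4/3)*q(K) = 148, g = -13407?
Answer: 13518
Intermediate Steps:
q(K) = 111 (q(K) = (¾)*148 = 111)
q(182) - g = 111 - 1*(-13407) = 111 + 13407 = 13518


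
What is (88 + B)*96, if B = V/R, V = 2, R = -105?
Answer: 295616/35 ≈ 8446.2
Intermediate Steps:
B = -2/105 (B = 2/(-105) = 2*(-1/105) = -2/105 ≈ -0.019048)
(88 + B)*96 = (88 - 2/105)*96 = (9238/105)*96 = 295616/35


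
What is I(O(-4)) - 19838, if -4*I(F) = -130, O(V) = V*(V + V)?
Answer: -39611/2 ≈ -19806.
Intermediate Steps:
O(V) = 2*V**2 (O(V) = V*(2*V) = 2*V**2)
I(F) = 65/2 (I(F) = -1/4*(-130) = 65/2)
I(O(-4)) - 19838 = 65/2 - 19838 = -39611/2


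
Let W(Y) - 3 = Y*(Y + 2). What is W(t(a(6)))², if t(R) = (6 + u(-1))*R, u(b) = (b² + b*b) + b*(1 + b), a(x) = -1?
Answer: 2601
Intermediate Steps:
u(b) = 2*b² + b*(1 + b) (u(b) = (b² + b²) + b*(1 + b) = 2*b² + b*(1 + b))
t(R) = 8*R (t(R) = (6 - (1 + 3*(-1)))*R = (6 - (1 - 3))*R = (6 - 1*(-2))*R = (6 + 2)*R = 8*R)
W(Y) = 3 + Y*(2 + Y) (W(Y) = 3 + Y*(Y + 2) = 3 + Y*(2 + Y))
W(t(a(6)))² = (3 + (8*(-1))² + 2*(8*(-1)))² = (3 + (-8)² + 2*(-8))² = (3 + 64 - 16)² = 51² = 2601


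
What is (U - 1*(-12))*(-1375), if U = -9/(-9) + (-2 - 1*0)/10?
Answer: -17600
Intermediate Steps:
U = ⅘ (U = -9*(-⅑) + (-2 + 0)*(⅒) = 1 - 2*⅒ = 1 - ⅕ = ⅘ ≈ 0.80000)
(U - 1*(-12))*(-1375) = (⅘ - 1*(-12))*(-1375) = (⅘ + 12)*(-1375) = (64/5)*(-1375) = -17600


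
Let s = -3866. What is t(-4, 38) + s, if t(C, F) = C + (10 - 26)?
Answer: -3886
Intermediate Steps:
t(C, F) = -16 + C (t(C, F) = C - 16 = -16 + C)
t(-4, 38) + s = (-16 - 4) - 3866 = -20 - 3866 = -3886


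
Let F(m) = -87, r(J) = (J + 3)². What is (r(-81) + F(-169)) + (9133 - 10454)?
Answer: 4676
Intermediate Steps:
r(J) = (3 + J)²
(r(-81) + F(-169)) + (9133 - 10454) = ((3 - 81)² - 87) + (9133 - 10454) = ((-78)² - 87) - 1321 = (6084 - 87) - 1321 = 5997 - 1321 = 4676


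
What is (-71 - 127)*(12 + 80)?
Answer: -18216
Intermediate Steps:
(-71 - 127)*(12 + 80) = -198*92 = -18216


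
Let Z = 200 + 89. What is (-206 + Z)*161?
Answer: 13363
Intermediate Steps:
Z = 289
(-206 + Z)*161 = (-206 + 289)*161 = 83*161 = 13363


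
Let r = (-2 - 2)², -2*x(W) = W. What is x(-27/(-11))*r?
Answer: -216/11 ≈ -19.636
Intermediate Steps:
x(W) = -W/2
r = 16 (r = (-4)² = 16)
x(-27/(-11))*r = -(-27)/(2*(-11))*16 = -(-27)*(-1)/(2*11)*16 = -½*27/11*16 = -27/22*16 = -216/11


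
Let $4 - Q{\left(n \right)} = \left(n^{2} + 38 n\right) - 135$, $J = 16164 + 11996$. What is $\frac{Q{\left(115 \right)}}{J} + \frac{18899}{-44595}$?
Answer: $- \frac{16383077}{15697440} \approx -1.0437$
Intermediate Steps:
$J = 28160$
$Q{\left(n \right)} = 139 - n^{2} - 38 n$ ($Q{\left(n \right)} = 4 - \left(\left(n^{2} + 38 n\right) - 135\right) = 4 - \left(-135 + n^{2} + 38 n\right) = 139 - n^{2} - 38 n$)
$\frac{Q{\left(115 \right)}}{J} + \frac{18899}{-44595} = \frac{139 - 115^{2} - 4370}{28160} + \frac{18899}{-44595} = \left(139 - 13225 - 4370\right) \frac{1}{28160} + 18899 \left(- \frac{1}{44595}\right) = \left(139 - 13225 - 4370\right) \frac{1}{28160} - \frac{18899}{44595} = \left(-17456\right) \frac{1}{28160} - \frac{18899}{44595} = - \frac{1091}{1760} - \frac{18899}{44595} = - \frac{16383077}{15697440}$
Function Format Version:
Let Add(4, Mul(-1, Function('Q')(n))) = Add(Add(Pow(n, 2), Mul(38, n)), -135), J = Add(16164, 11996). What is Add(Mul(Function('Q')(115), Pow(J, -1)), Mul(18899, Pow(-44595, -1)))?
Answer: Rational(-16383077, 15697440) ≈ -1.0437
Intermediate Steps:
J = 28160
Function('Q')(n) = Add(139, Mul(-1, Pow(n, 2)), Mul(-38, n)) (Function('Q')(n) = Add(4, Mul(-1, Add(Add(Pow(n, 2), Mul(38, n)), -135))) = Add(4, Mul(-1, Add(-135, Pow(n, 2), Mul(38, n)))) = Add(4, Add(135, Mul(-1, Pow(n, 2)), Mul(-38, n))) = Add(139, Mul(-1, Pow(n, 2)), Mul(-38, n)))
Add(Mul(Function('Q')(115), Pow(J, -1)), Mul(18899, Pow(-44595, -1))) = Add(Mul(Add(139, Mul(-1, Pow(115, 2)), Mul(-38, 115)), Pow(28160, -1)), Mul(18899, Pow(-44595, -1))) = Add(Mul(Add(139, Mul(-1, 13225), -4370), Rational(1, 28160)), Mul(18899, Rational(-1, 44595))) = Add(Mul(Add(139, -13225, -4370), Rational(1, 28160)), Rational(-18899, 44595)) = Add(Mul(-17456, Rational(1, 28160)), Rational(-18899, 44595)) = Add(Rational(-1091, 1760), Rational(-18899, 44595)) = Rational(-16383077, 15697440)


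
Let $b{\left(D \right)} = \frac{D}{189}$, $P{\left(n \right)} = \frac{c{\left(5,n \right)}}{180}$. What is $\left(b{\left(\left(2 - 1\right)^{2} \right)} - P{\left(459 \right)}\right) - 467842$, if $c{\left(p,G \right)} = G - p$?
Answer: $- \frac{884226137}{1890} \approx -4.6784 \cdot 10^{5}$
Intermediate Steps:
$P{\left(n \right)} = - \frac{1}{36} + \frac{n}{180}$ ($P{\left(n \right)} = \frac{n - 5}{180} = \left(n - 5\right) \frac{1}{180} = \left(-5 + n\right) \frac{1}{180} = - \frac{1}{36} + \frac{n}{180}$)
$b{\left(D \right)} = \frac{D}{189}$ ($b{\left(D \right)} = D \frac{1}{189} = \frac{D}{189}$)
$\left(b{\left(\left(2 - 1\right)^{2} \right)} - P{\left(459 \right)}\right) - 467842 = \left(\frac{\left(2 - 1\right)^{2}}{189} - \left(- \frac{1}{36} + \frac{1}{180} \cdot 459\right)\right) - 467842 = \left(\frac{\left(2 + \left(-4 + 3\right)\right)^{2}}{189} - \left(- \frac{1}{36} + \frac{51}{20}\right)\right) - 467842 = \left(\frac{\left(2 - 1\right)^{2}}{189} - \frac{227}{90}\right) - 467842 = \left(\frac{1^{2}}{189} - \frac{227}{90}\right) - 467842 = \left(\frac{1}{189} \cdot 1 - \frac{227}{90}\right) - 467842 = \left(\frac{1}{189} - \frac{227}{90}\right) - 467842 = - \frac{4757}{1890} - 467842 = - \frac{884226137}{1890}$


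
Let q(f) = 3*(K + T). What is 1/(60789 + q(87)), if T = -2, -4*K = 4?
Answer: 1/60780 ≈ 1.6453e-5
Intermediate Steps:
K = -1 (K = -¼*4 = -1)
q(f) = -9 (q(f) = 3*(-1 - 2) = 3*(-3) = -9)
1/(60789 + q(87)) = 1/(60789 - 9) = 1/60780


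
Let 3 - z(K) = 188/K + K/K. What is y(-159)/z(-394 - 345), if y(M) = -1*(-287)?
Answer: 30299/238 ≈ 127.31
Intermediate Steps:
z(K) = 2 - 188/K (z(K) = 3 - (188/K + K/K) = 3 - (188/K + 1) = 3 - (1 + 188/K) = 3 + (-1 - 188/K) = 2 - 188/K)
y(M) = 287
y(-159)/z(-394 - 345) = 287/(2 - 188/(-394 - 345)) = 287/(2 - 188/(-739)) = 287/(2 - 188*(-1/739)) = 287/(2 + 188/739) = 287/(1666/739) = 287*(739/1666) = 30299/238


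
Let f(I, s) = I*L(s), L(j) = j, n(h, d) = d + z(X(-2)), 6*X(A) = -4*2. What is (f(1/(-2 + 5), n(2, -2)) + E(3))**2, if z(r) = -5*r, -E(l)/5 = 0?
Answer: 196/81 ≈ 2.4198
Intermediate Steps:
X(A) = -4/3 (X(A) = (-4*2)/6 = (1/6)*(-8) = -4/3)
E(l) = 0 (E(l) = -5*0 = 0)
n(h, d) = 20/3 + d (n(h, d) = d - 5*(-4/3) = d + 20/3 = 20/3 + d)
f(I, s) = I*s
(f(1/(-2 + 5), n(2, -2)) + E(3))**2 = ((20/3 - 2)/(-2 + 5) + 0)**2 = ((14/3)/3 + 0)**2 = ((1/3)*(14/3) + 0)**2 = (14/9 + 0)**2 = (14/9)**2 = 196/81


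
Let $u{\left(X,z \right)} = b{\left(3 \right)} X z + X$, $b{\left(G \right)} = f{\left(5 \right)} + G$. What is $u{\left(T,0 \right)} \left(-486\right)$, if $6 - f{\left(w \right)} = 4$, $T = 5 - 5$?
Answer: $0$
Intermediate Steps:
$T = 0$
$f{\left(w \right)} = 2$ ($f{\left(w \right)} = 6 - 4 = 2$)
$b{\left(G \right)} = 2 + G$
$u{\left(X,z \right)} = X + 5 X z$ ($u{\left(X,z \right)} = \left(2 + 3\right) X z + X = 5 X z + X = X + 5 X z$)
$u{\left(T,0 \right)} \left(-486\right) = 0 \left(1 + 5 \cdot 0\right) \left(-486\right) = 0 \left(1 + 0\right) \left(-486\right) = 0 \cdot 1 \left(-486\right) = 0 \left(-486\right) = 0$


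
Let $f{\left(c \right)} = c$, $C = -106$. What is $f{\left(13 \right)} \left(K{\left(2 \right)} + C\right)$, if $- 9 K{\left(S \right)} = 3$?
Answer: $- \frac{4147}{3} \approx -1382.3$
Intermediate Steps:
$K{\left(S \right)} = - \frac{1}{3}$ ($K{\left(S \right)} = \left(- \frac{1}{9}\right) 3 = - \frac{1}{3}$)
$f{\left(13 \right)} \left(K{\left(2 \right)} + C\right) = 13 \left(- \frac{1}{3} - 106\right) = 13 \left(- \frac{319}{3}\right) = - \frac{4147}{3}$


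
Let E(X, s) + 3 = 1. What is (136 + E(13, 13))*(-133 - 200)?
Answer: -44622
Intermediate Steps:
E(X, s) = -2 (E(X, s) = -3 + 1 = -2)
(136 + E(13, 13))*(-133 - 200) = (136 - 2)*(-133 - 200) = 134*(-333) = -44622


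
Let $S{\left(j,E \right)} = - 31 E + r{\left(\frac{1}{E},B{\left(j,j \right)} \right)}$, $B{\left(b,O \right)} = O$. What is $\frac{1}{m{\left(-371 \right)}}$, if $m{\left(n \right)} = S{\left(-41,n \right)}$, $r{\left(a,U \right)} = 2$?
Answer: $\frac{1}{11503} \approx 8.6934 \cdot 10^{-5}$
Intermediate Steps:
$S{\left(j,E \right)} = 2 - 31 E$ ($S{\left(j,E \right)} = - 31 E + 2 = 2 - 31 E$)
$m{\left(n \right)} = 2 - 31 n$
$\frac{1}{m{\left(-371 \right)}} = \frac{1}{2 - -11501} = \frac{1}{2 + 11501} = \frac{1}{11503}$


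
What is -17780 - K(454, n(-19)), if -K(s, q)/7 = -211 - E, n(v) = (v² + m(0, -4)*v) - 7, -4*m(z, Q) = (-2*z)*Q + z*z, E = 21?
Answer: -19404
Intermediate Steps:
m(z, Q) = -z²/4 + Q*z/2 (m(z, Q) = -((-2*z)*Q + z*z)/4 = -(-2*Q*z + z²)/4 = -(z² - 2*Q*z)/4 = -z²/4 + Q*z/2)
n(v) = -7 + v² (n(v) = (v² + ((¼)*0*(-1*0 + 2*(-4)))*v) - 7 = (v² + ((¼)*0*(0 - 8))*v) - 7 = (v² + ((¼)*0*(-8))*v) - 7 = (v² + 0*v) - 7 = (v² + 0) - 7 = v² - 7 = -7 + v²)
K(s, q) = 1624 (K(s, q) = -7*(-211 - 1*21) = -7*(-211 - 21) = -7*(-232) = 1624)
-17780 - K(454, n(-19)) = -17780 - 1*1624 = -17780 - 1624 = -19404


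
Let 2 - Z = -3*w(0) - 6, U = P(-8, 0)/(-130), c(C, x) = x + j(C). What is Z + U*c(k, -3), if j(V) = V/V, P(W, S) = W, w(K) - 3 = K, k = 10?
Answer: 1097/65 ≈ 16.877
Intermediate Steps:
w(K) = 3 + K
j(V) = 1
c(C, x) = 1 + x (c(C, x) = x + 1 = 1 + x)
U = 4/65 (U = -8/(-130) = -8*(-1/130) = 4/65 ≈ 0.061538)
Z = 17 (Z = 2 - (-3*(3 + 0) - 6) = 2 - (-3*3 - 6) = 2 - (-9 - 6) = 2 - 1*(-15) = 2 + 15 = 17)
Z + U*c(k, -3) = 17 + 4*(1 - 3)/65 = 17 + (4/65)*(-2) = 17 - 8/65 = 1097/65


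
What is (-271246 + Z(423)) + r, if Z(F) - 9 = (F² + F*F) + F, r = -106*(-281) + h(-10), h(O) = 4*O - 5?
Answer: 116785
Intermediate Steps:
h(O) = -5 + 4*O
r = 29741 (r = -106*(-281) + (-5 + 4*(-10)) = 29786 + (-5 - 40) = 29786 - 45 = 29741)
Z(F) = 9 + F + 2*F² (Z(F) = 9 + ((F² + F*F) + F) = 9 + ((F² + F²) + F) = 9 + (2*F² + F) = 9 + (F + 2*F²) = 9 + F + 2*F²)
(-271246 + Z(423)) + r = (-271246 + (9 + 423 + 2*423²)) + 29741 = (-271246 + (9 + 423 + 2*178929)) + 29741 = (-271246 + (9 + 423 + 357858)) + 29741 = (-271246 + 358290) + 29741 = 87044 + 29741 = 116785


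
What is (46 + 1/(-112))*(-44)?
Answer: -56661/28 ≈ -2023.6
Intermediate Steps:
(46 + 1/(-112))*(-44) = (46 - 1/112)*(-44) = (5151/112)*(-44) = -56661/28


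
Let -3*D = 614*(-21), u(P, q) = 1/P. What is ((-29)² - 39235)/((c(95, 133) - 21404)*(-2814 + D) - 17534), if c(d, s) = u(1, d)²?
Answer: 19197/15889793 ≈ 0.0012081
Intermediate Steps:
c(d, s) = 1 (c(d, s) = (1/1)² = 1² = 1)
D = 4298 (D = -614*(-21)/3 = -⅓*(-12894) = 4298)
((-29)² - 39235)/((c(95, 133) - 21404)*(-2814 + D) - 17534) = ((-29)² - 39235)/((1 - 21404)*(-2814 + 4298) - 17534) = (841 - 39235)/(-21403*1484 - 17534) = -38394/(-31762052 - 17534) = -38394/(-31779586) = -38394*(-1/31779586) = 19197/15889793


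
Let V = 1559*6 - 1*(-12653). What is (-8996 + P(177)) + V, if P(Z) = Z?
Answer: 13188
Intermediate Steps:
V = 22007 (V = 9354 + 12653 = 22007)
(-8996 + P(177)) + V = (-8996 + 177) + 22007 = -8819 + 22007 = 13188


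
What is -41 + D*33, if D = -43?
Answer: -1460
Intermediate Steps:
-41 + D*33 = -41 - 43*33 = -41 - 1419 = -1460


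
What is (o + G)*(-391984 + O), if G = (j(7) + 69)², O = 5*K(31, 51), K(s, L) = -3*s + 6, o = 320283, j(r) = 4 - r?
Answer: -127394511741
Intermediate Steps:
K(s, L) = 6 - 3*s
O = -435 (O = 5*(6 - 3*31) = 5*(6 - 93) = 5*(-87) = -435)
G = 4356 (G = ((4 - 1*7) + 69)² = ((4 - 7) + 69)² = (-3 + 69)² = 66² = 4356)
(o + G)*(-391984 + O) = (320283 + 4356)*(-391984 - 435) = 324639*(-392419) = -127394511741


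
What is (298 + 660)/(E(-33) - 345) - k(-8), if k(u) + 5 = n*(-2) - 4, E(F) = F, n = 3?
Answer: 2356/189 ≈ 12.466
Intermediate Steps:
k(u) = -15 (k(u) = -5 + (3*(-2) - 4) = -5 + (-6 - 4) = -5 - 10 = -15)
(298 + 660)/(E(-33) - 345) - k(-8) = (298 + 660)/(-33 - 345) - 1*(-15) = 958/(-378) + 15 = 958*(-1/378) + 15 = -479/189 + 15 = 2356/189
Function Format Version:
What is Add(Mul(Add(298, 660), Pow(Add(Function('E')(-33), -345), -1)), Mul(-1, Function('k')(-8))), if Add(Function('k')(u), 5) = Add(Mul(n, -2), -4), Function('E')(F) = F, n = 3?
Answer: Rational(2356, 189) ≈ 12.466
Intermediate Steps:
Function('k')(u) = -15 (Function('k')(u) = Add(-5, Add(Mul(3, -2), -4)) = Add(-5, Add(-6, -4)) = Add(-5, -10) = -15)
Add(Mul(Add(298, 660), Pow(Add(Function('E')(-33), -345), -1)), Mul(-1, Function('k')(-8))) = Add(Mul(Add(298, 660), Pow(Add(-33, -345), -1)), Mul(-1, -15)) = Add(Mul(958, Pow(-378, -1)), 15) = Add(Mul(958, Rational(-1, 378)), 15) = Add(Rational(-479, 189), 15) = Rational(2356, 189)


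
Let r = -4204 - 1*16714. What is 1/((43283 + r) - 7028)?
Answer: 1/15337 ≈ 6.5202e-5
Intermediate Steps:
r = -20918 (r = -4204 - 16714 = -20918)
1/((43283 + r) - 7028) = 1/((43283 - 20918) - 7028) = 1/(22365 - 7028) = 1/15337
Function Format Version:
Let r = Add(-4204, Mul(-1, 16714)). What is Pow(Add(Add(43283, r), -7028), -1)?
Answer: Rational(1, 15337) ≈ 6.5202e-5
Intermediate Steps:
r = -20918 (r = Add(-4204, -16714) = -20918)
Pow(Add(Add(43283, r), -7028), -1) = Pow(Add(Add(43283, -20918), -7028), -1) = Pow(Add(22365, -7028), -1) = Pow(15337, -1) = Rational(1, 15337)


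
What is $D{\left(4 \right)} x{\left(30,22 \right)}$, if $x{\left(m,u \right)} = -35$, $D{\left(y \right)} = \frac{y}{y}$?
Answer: $-35$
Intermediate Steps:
$D{\left(y \right)} = 1$
$D{\left(4 \right)} x{\left(30,22 \right)} = 1 \left(-35\right) = -35$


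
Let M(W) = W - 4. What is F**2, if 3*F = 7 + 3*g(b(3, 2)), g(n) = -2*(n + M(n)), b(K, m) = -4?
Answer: 6241/9 ≈ 693.44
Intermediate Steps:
M(W) = -4 + W
g(n) = 8 - 4*n (g(n) = -2*(n + (-4 + n)) = -2*(-4 + 2*n) = 8 - 4*n)
F = 79/3 (F = (7 + 3*(8 - 4*(-4)))/3 = (7 + 3*(8 + 16))/3 = (7 + 3*24)/3 = (7 + 72)/3 = (1/3)*79 = 79/3 ≈ 26.333)
F**2 = (79/3)**2 = 6241/9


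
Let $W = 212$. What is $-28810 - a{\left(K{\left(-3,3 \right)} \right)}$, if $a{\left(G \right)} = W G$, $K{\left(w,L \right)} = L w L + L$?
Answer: $-23722$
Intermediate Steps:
$K{\left(w,L \right)} = L + w L^{2}$ ($K{\left(w,L \right)} = w L^{2} + L = L + w L^{2}$)
$a{\left(G \right)} = 212 G$
$-28810 - a{\left(K{\left(-3,3 \right)} \right)} = -28810 - 212 \cdot 3 \left(1 + 3 \left(-3\right)\right) = -28810 - 212 \cdot 3 \left(1 - 9\right) = -28810 - 212 \cdot 3 \left(-8\right) = -28810 - 212 \left(-24\right) = -28810 - -5088 = -28810 + 5088 = -23722$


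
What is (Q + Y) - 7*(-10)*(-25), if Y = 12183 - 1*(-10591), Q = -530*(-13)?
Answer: 27914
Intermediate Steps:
Q = 6890
Y = 22774 (Y = 12183 + 10591 = 22774)
(Q + Y) - 7*(-10)*(-25) = (6890 + 22774) - 7*(-10)*(-25) = 29664 + 70*(-25) = 29664 - 1750 = 27914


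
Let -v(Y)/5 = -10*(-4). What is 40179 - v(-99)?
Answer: 40379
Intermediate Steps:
v(Y) = -200 (v(Y) = -(-50)*(-4) = -5*40 = -200)
40179 - v(-99) = 40179 - 1*(-200) = 40179 + 200 = 40379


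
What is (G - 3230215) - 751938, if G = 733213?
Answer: -3248940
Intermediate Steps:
(G - 3230215) - 751938 = (733213 - 3230215) - 751938 = -2497002 - 751938 = -3248940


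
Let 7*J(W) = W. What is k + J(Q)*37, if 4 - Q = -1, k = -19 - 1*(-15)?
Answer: 157/7 ≈ 22.429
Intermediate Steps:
k = -4 (k = -19 + 15 = -4)
Q = 5 (Q = 4 - 1*(-1) = 4 + 1 = 5)
J(W) = W/7
k + J(Q)*37 = -4 + ((1/7)*5)*37 = -4 + (5/7)*37 = -4 + 185/7 = 157/7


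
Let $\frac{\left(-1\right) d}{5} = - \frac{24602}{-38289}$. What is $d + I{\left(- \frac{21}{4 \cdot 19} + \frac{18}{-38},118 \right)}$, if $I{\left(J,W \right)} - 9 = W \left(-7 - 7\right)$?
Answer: $- \frac{63031837}{38289} \approx -1646.2$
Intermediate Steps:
$I{\left(J,W \right)} = 9 - 14 W$ ($I{\left(J,W \right)} = 9 + W \left(-7 - 7\right) = 9 + W \left(-14\right) = 9 - 14 W$)
$d = - \frac{123010}{38289}$ ($d = - 5 \left(- \frac{24602}{-38289}\right) = - 5 \left(\left(-24602\right) \left(- \frac{1}{38289}\right)\right) = \left(-5\right) \frac{24602}{38289} = - \frac{123010}{38289} \approx -3.2127$)
$d + I{\left(- \frac{21}{4 \cdot 19} + \frac{18}{-38},118 \right)} = - \frac{123010}{38289} + \left(9 - 1652\right) = - \frac{123010}{38289} - 1643 = - \frac{63031837}{38289}$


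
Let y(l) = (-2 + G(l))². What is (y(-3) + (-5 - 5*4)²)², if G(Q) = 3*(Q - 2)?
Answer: 835396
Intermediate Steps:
G(Q) = -6 + 3*Q (G(Q) = 3*(-2 + Q) = -6 + 3*Q)
y(l) = (-8 + 3*l)² (y(l) = (-2 + (-6 + 3*l))² = (-8 + 3*l)²)
(y(-3) + (-5 - 5*4)²)² = ((-8 + 3*(-3))² + (-5 - 5*4)²)² = ((-8 - 9)² + (-5 - 20)²)² = ((-17)² + (-25)²)² = (289 + 625)² = 914² = 835396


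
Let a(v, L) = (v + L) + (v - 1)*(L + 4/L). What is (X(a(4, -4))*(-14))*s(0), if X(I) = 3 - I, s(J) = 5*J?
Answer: 0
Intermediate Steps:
a(v, L) = L + v + (-1 + v)*(L + 4/L) (a(v, L) = (L + v) + (-1 + v)*(L + 4/L) = L + v + (-1 + v)*(L + 4/L))
(X(a(4, -4))*(-14))*s(0) = ((3 - (-4 + 4*4 - 4*4*(1 - 4))/(-4))*(-14))*(5*0) = ((3 - (-1)*(-4 + 16 - 4*4*(-3))/4)*(-14))*0 = ((3 - (-1)*(-4 + 16 + 48)/4)*(-14))*0 = ((3 - (-1)*60/4)*(-14))*0 = ((3 - 1*(-15))*(-14))*0 = ((3 + 15)*(-14))*0 = (18*(-14))*0 = -252*0 = 0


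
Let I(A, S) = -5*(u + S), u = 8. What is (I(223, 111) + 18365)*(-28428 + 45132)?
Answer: 296830080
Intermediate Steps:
I(A, S) = -40 - 5*S (I(A, S) = -5*(8 + S) = -40 - 5*S)
(I(223, 111) + 18365)*(-28428 + 45132) = ((-40 - 5*111) + 18365)*(-28428 + 45132) = ((-40 - 555) + 18365)*16704 = (-595 + 18365)*16704 = 17770*16704 = 296830080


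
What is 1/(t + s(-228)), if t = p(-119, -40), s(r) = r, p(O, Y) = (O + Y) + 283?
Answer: -1/104 ≈ -0.0096154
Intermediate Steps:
p(O, Y) = 283 + O + Y
t = 124 (t = 283 - 119 - 40 = 124)
1/(t + s(-228)) = 1/(124 - 228) = 1/(-104) = -1/104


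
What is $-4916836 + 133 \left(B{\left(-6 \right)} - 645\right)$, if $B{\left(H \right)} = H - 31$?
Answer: $-5007542$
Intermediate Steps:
$B{\left(H \right)} = -31 + H$
$-4916836 + 133 \left(B{\left(-6 \right)} - 645\right) = -4916836 + 133 \left(\left(-31 - 6\right) - 645\right) = -4916836 + 133 \left(-37 - 645\right) = -4916836 + 133 \left(-682\right) = -4916836 - 90706 = -5007542$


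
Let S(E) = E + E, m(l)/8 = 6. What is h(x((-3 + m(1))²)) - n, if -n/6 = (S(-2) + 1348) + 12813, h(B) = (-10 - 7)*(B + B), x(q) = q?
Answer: 16092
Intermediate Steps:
m(l) = 48 (m(l) = 8*6 = 48)
S(E) = 2*E
h(B) = -34*B
n = -84942 (n = -6*((2*(-2) + 1348) + 12813) = -6*((-4 + 1348) + 12813) = -6*(1344 + 12813) = -6*14157 = -84942)
h(x((-3 + m(1))²)) - n = -34*(-3 + 48)² - 1*(-84942) = -34*45² + 84942 = -34*2025 + 84942 = -68850 + 84942 = 16092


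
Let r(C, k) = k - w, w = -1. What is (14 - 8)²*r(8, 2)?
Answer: 108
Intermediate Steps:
r(C, k) = 1 + k (r(C, k) = k - 1*(-1) = k + 1 = 1 + k)
(14 - 8)²*r(8, 2) = (14 - 8)²*(1 + 2) = 6²*3 = 36*3 = 108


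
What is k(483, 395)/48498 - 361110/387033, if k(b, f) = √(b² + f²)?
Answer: -120370/129011 + √389314/48498 ≈ -0.92016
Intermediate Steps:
k(483, 395)/48498 - 361110/387033 = √(483² + 395²)/48498 - 361110/387033 = √(233289 + 156025)*(1/48498) - 361110*1/387033 = √389314*(1/48498) - 120370/129011 = √389314/48498 - 120370/129011 = -120370/129011 + √389314/48498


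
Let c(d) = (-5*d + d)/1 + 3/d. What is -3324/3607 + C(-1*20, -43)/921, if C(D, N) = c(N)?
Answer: -104973821/142848021 ≈ -0.73486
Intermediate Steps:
c(d) = -4*d + 3/d (c(d) = -4*d*1 + 3/d = -4*d + 3/d)
C(D, N) = -4*N + 3/N
-3324/3607 + C(-1*20, -43)/921 = -3324/3607 + (-4*(-43) + 3/(-43))/921 = -3324*1/3607 + (172 + 3*(-1/43))*(1/921) = -3324/3607 + (172 - 3/43)*(1/921) = -3324/3607 + (7393/43)*(1/921) = -3324/3607 + 7393/39603 = -104973821/142848021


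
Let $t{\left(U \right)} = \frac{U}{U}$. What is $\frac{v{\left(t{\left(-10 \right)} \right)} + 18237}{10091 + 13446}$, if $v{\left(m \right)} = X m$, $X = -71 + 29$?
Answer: $\frac{18195}{23537} \approx 0.77304$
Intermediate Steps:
$t{\left(U \right)} = 1$
$X = -42$
$v{\left(m \right)} = - 42 m$
$\frac{v{\left(t{\left(-10 \right)} \right)} + 18237}{10091 + 13446} = \frac{\left(-42\right) 1 + 18237}{10091 + 13446} = \frac{-42 + 18237}{23537} = 18195 \cdot \frac{1}{23537} = \frac{18195}{23537}$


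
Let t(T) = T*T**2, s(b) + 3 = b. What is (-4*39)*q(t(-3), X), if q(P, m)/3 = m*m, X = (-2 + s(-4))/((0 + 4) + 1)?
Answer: -37908/25 ≈ -1516.3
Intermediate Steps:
s(b) = -3 + b
X = -9/5 (X = (-2 + (-3 - 4))/((0 + 4) + 1) = (-2 - 7)/(4 + 1) = -9/5 ≈ -1.8000)
t(T) = T**3
q(P, m) = 3*m**2 (q(P, m) = 3*(m*m) = 3*m**2)
(-4*39)*q(t(-3), X) = (-4*39)*(3*(-9/5)**2) = -468*81/25 = -156*243/25 = -37908/25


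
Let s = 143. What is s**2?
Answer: 20449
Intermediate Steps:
s**2 = 143**2 = 20449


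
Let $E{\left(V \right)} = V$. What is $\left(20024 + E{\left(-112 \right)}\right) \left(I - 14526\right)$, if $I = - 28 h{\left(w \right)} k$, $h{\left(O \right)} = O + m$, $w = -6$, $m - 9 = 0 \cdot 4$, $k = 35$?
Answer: $-347782992$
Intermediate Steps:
$m = 9$ ($m = 9 + 0 \cdot 4 = 9 + 0 = 9$)
$h{\left(O \right)} = 9 + O$ ($h{\left(O \right)} = O + 9 = 9 + O$)
$I = -2940$ ($I = - 28 \left(9 - 6\right) 35 = \left(-28\right) 3 \cdot 35 = \left(-84\right) 35 = -2940$)
$\left(20024 + E{\left(-112 \right)}\right) \left(I - 14526\right) = \left(20024 - 112\right) \left(-2940 - 14526\right) = 19912 \left(-17466\right) = -347782992$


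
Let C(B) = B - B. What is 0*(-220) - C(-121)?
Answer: 0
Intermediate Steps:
C(B) = 0
0*(-220) - C(-121) = 0*(-220) - 1*0 = 0 + 0 = 0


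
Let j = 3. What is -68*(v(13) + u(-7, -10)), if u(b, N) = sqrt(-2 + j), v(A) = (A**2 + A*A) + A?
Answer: -23936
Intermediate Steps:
v(A) = A + 2*A**2 (v(A) = (A**2 + A**2) + A = 2*A**2 + A = A + 2*A**2)
u(b, N) = 1 (u(b, N) = sqrt(-2 + 3) = sqrt(1) = 1)
-68*(v(13) + u(-7, -10)) = -68*(13*(1 + 2*13) + 1) = -68*(13*(1 + 26) + 1) = -68*(13*27 + 1) = -68*(351 + 1) = -68*352 = -23936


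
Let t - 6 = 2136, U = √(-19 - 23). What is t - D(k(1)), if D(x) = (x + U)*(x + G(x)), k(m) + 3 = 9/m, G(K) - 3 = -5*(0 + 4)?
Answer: 2208 + 11*I*√42 ≈ 2208.0 + 71.288*I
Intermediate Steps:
G(K) = -17 (G(K) = 3 - 5*(0 + 4) = 3 - 5*4 = 3 - 20 = -17)
U = I*√42 (U = √(-42) = I*√42 ≈ 6.4807*I)
t = 2142 (t = 6 + 2136 = 2142)
k(m) = -3 + 9/m
D(x) = (-17 + x)*(x + I*√42) (D(x) = (x + I*√42)*(x - 17) = (x + I*√42)*(-17 + x) = (-17 + x)*(x + I*√42))
t - D(k(1)) = 2142 - ((-3 + 9/1)² - 17*(-3 + 9/1) - 17*I*√42 + I*(-3 + 9/1)*√42) = 2142 - ((-3 + 9*1)² - 17*(-3 + 9*1) - 17*I*√42 + I*(-3 + 9*1)*√42) = 2142 - ((-3 + 9)² - 17*(-3 + 9) - 17*I*√42 + I*(-3 + 9)*√42) = 2142 - (6² - 17*6 - 17*I*√42 + I*6*√42) = 2142 - (36 - 102 - 17*I*√42 + 6*I*√42) = 2142 - (-66 - 11*I*√42) = 2142 + (66 + 11*I*√42) = 2208 + 11*I*√42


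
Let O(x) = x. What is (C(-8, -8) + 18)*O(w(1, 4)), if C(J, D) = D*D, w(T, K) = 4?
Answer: 328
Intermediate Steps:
C(J, D) = D**2
(C(-8, -8) + 18)*O(w(1, 4)) = ((-8)**2 + 18)*4 = (64 + 18)*4 = 82*4 = 328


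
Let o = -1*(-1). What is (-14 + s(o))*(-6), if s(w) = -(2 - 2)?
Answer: 84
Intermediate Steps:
o = 1
s(w) = 0 (s(w) = -1*0 = 0)
(-14 + s(o))*(-6) = (-14 + 0)*(-6) = -14*(-6) = 84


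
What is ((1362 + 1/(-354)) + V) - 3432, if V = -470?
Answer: -899161/354 ≈ -2540.0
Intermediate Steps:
((1362 + 1/(-354)) + V) - 3432 = ((1362 + 1/(-354)) - 470) - 3432 = ((1362 - 1/354) - 470) - 3432 = (482147/354 - 470) - 3432 = 315767/354 - 3432 = -899161/354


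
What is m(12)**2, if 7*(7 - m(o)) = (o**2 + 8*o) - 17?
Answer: 30276/49 ≈ 617.88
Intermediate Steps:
m(o) = 66/7 - 8*o/7 - o**2/7 (m(o) = 7 - ((o**2 + 8*o) - 17)/7 = 7 - (-17 + o**2 + 8*o)/7 = 7 + (17/7 - 8*o/7 - o**2/7) = 66/7 - 8*o/7 - o**2/7)
m(12)**2 = (66/7 - 8/7*12 - 1/7*12**2)**2 = (66/7 - 96/7 - 1/7*144)**2 = (66/7 - 96/7 - 144/7)**2 = (-174/7)**2 = 30276/49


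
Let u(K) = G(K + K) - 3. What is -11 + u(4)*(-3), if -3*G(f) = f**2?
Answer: 62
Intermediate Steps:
G(f) = -f**2/3
u(K) = -3 - 4*K**2/3 (u(K) = -(K + K)**2/3 - 3 = -4*K**2/3 - 3 = -3 - 4*K**2/3)
-11 + u(4)*(-3) = -11 + (-3 - 4/3*4**2)*(-3) = -11 + (-3 - 4/3*16)*(-3) = -11 + (-3 - 64/3)*(-3) = -11 - 73/3*(-3) = -11 + 73 = 62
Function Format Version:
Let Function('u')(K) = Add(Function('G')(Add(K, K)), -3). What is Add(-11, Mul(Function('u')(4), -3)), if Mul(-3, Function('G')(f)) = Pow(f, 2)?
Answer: 62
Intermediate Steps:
Function('G')(f) = Mul(Rational(-1, 3), Pow(f, 2))
Function('u')(K) = Add(-3, Mul(Rational(-4, 3), Pow(K, 2))) (Function('u')(K) = Add(Mul(Rational(-1, 3), Pow(Add(K, K), 2)), -3) = Add(Mul(Rational(-1, 3), Pow(Mul(2, K), 2)), -3) = Add(Mul(Rational(-1, 3), Mul(4, Pow(K, 2))), -3) = Add(Mul(Rational(-4, 3), Pow(K, 2)), -3) = Add(-3, Mul(Rational(-4, 3), Pow(K, 2))))
Add(-11, Mul(Function('u')(4), -3)) = Add(-11, Mul(Add(-3, Mul(Rational(-4, 3), Pow(4, 2))), -3)) = Add(-11, Mul(Add(-3, Mul(Rational(-4, 3), 16)), -3)) = Add(-11, Mul(Add(-3, Rational(-64, 3)), -3)) = Add(-11, Mul(Rational(-73, 3), -3)) = Add(-11, 73) = 62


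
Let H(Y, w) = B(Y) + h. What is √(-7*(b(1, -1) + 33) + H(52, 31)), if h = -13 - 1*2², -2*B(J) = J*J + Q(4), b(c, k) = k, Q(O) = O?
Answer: I*√1595 ≈ 39.937*I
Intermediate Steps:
B(J) = -2 - J²/2 (B(J) = -(J*J + 4)/2 = -(J² + 4)/2 = -(4 + J²)/2 = -2 - J²/2)
h = -17 (h = -13 - 1*4 = -13 - 4 = -17)
H(Y, w) = -19 - Y²/2 (H(Y, w) = (-2 - Y²/2) - 17 = -19 - Y²/2)
√(-7*(b(1, -1) + 33) + H(52, 31)) = √(-7*(-1 + 33) + (-19 - ½*52²)) = √(-7*32 + (-19 - ½*2704)) = √(-224 + (-19 - 1352)) = √(-224 - 1371) = √(-1595) = I*√1595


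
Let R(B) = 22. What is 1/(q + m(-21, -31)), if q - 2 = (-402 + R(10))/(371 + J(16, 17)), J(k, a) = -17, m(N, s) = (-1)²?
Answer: 177/341 ≈ 0.51906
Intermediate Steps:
m(N, s) = 1
q = 164/177 (q = 2 + (-402 + 22)/(371 - 17) = 2 - 380/354 = 2 - 380*1/354 = 2 - 190/177 = 164/177 ≈ 0.92655)
1/(q + m(-21, -31)) = 1/(164/177 + 1) = 1/(341/177) = 177/341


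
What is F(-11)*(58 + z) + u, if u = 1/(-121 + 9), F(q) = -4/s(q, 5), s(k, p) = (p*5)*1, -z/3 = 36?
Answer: 895/112 ≈ 7.9911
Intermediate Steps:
z = -108 (z = -3*36 = -108)
s(k, p) = 5*p (s(k, p) = (5*p)*1 = 5*p)
F(q) = -4/25 (F(q) = -4/(5*5) = -4/25)
u = -1/112 (u = 1/(-112) = -1/112 ≈ -0.0089286)
F(-11)*(58 + z) + u = -4*(58 - 108)/25 - 1/112 = -4/25*(-50) - 1/112 = 8 - 1/112 = 895/112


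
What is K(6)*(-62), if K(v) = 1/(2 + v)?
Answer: -31/4 ≈ -7.7500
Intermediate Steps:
K(6)*(-62) = -62/(2 + 6) = -62/8 = (⅛)*(-62) = -31/4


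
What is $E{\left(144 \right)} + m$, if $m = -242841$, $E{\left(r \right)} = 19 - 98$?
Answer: $-242920$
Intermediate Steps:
$E{\left(r \right)} = -79$ ($E{\left(r \right)} = 19 - 98 = -79$)
$E{\left(144 \right)} + m = -79 - 242841 = -242920$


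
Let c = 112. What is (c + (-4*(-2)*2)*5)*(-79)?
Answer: -15168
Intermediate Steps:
(c + (-4*(-2)*2)*5)*(-79) = (112 + (-4*(-2)*2)*5)*(-79) = (112 + (8*2)*5)*(-79) = (112 + 16*5)*(-79) = (112 + 80)*(-79) = 192*(-79) = -15168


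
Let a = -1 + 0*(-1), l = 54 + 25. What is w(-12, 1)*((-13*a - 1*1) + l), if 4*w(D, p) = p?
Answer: 91/4 ≈ 22.750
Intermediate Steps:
w(D, p) = p/4
l = 79
a = -1 (a = -1 + 0 = -1)
w(-12, 1)*((-13*a - 1*1) + l) = ((¼)*1)*((-13*(-1) - 1*1) + 79) = ((13 - 1) + 79)/4 = (12 + 79)/4 = (¼)*91 = 91/4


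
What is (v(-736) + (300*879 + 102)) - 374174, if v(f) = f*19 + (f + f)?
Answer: -125828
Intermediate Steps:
v(f) = 21*f (v(f) = 19*f + 2*f = 21*f)
(v(-736) + (300*879 + 102)) - 374174 = (21*(-736) + (300*879 + 102)) - 374174 = (-15456 + (263700 + 102)) - 374174 = (-15456 + 263802) - 374174 = 248346 - 374174 = -125828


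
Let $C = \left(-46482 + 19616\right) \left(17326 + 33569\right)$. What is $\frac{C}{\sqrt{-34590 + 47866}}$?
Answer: $- \frac{683672535 \sqrt{3319}}{3319} \approx -1.1867 \cdot 10^{7}$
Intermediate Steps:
$C = -1367345070$ ($C = \left(-26866\right) 50895 = -1367345070$)
$\frac{C}{\sqrt{-34590 + 47866}} = - \frac{1367345070}{\sqrt{-34590 + 47866}} = - \frac{1367345070}{\sqrt{13276}} = - \frac{1367345070}{2 \sqrt{3319}} = - 1367345070 \frac{\sqrt{3319}}{6638} = - \frac{683672535 \sqrt{3319}}{3319}$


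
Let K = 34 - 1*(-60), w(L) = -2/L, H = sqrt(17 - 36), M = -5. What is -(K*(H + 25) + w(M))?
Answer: -11752/5 - 94*I*sqrt(19) ≈ -2350.4 - 409.74*I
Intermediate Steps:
H = I*sqrt(19) (H = sqrt(-19) = I*sqrt(19) ≈ 4.3589*I)
K = 94 (K = 34 + 60 = 94)
-(K*(H + 25) + w(M)) = -(94*(I*sqrt(19) + 25) - 2/(-5)) = -(94*(25 + I*sqrt(19)) - 2*(-1/5)) = -((2350 + 94*I*sqrt(19)) + 2/5) = -(11752/5 + 94*I*sqrt(19)) = -11752/5 - 94*I*sqrt(19)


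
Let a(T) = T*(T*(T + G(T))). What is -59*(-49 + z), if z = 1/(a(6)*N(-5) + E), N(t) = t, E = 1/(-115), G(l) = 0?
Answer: 359071876/124201 ≈ 2891.1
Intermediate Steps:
E = -1/115 ≈ -0.0086956
a(T) = T³ (a(T) = T*(T*(T + 0)) = T*(T*T) = T*T² = T³)
z = -115/124201 (z = 1/(6³*(-5) - 1/115) = 1/(216*(-5) - 1/115) = 1/(-1080 - 1/115) = 1/(-124201/115) = -115/124201 ≈ -0.00092592)
-59*(-49 + z) = -59*(-49 - 115/124201) = -59*(-6085964/124201) = 359071876/124201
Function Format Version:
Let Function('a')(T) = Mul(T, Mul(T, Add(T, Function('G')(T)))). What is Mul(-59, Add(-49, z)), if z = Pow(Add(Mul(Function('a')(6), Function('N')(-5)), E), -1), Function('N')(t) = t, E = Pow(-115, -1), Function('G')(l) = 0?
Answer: Rational(359071876, 124201) ≈ 2891.1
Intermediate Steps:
E = Rational(-1, 115) ≈ -0.0086956
Function('a')(T) = Pow(T, 3) (Function('a')(T) = Mul(T, Mul(T, Add(T, 0))) = Mul(T, Mul(T, T)) = Mul(T, Pow(T, 2)) = Pow(T, 3))
z = Rational(-115, 124201) (z = Pow(Add(Mul(Pow(6, 3), -5), Rational(-1, 115)), -1) = Pow(Add(Mul(216, -5), Rational(-1, 115)), -1) = Pow(Add(-1080, Rational(-1, 115)), -1) = Pow(Rational(-124201, 115), -1) = Rational(-115, 124201) ≈ -0.00092592)
Mul(-59, Add(-49, z)) = Mul(-59, Add(-49, Rational(-115, 124201))) = Mul(-59, Rational(-6085964, 124201)) = Rational(359071876, 124201)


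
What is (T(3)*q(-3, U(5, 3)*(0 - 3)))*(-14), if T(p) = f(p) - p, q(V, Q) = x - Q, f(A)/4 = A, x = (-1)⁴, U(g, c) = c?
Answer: -1260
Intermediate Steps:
x = 1
f(A) = 4*A
q(V, Q) = 1 - Q
T(p) = 3*p (T(p) = 4*p - p = 3*p)
(T(3)*q(-3, U(5, 3)*(0 - 3)))*(-14) = ((3*3)*(1 - 3*(0 - 3)))*(-14) = (9*(1 - 3*(-3)))*(-14) = (9*(1 - 1*(-9)))*(-14) = (9*(1 + 9))*(-14) = (9*10)*(-14) = 90*(-14) = -1260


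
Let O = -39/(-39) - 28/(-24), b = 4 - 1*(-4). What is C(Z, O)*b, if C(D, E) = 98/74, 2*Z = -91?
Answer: 392/37 ≈ 10.595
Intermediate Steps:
Z = -91/2 (Z = (½)*(-91) = -91/2 ≈ -45.500)
b = 8 (b = 4 + 4 = 8)
O = 13/6 (O = -39*(-1/39) - 28*(-1/24) = 1 + 7/6 = 13/6 ≈ 2.1667)
C(D, E) = 49/37 (C(D, E) = 98*(1/74) = 49/37)
C(Z, O)*b = (49/37)*8 = 392/37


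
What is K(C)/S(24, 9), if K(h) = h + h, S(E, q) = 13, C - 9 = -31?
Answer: -44/13 ≈ -3.3846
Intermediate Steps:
C = -22 (C = 9 - 31 = -22)
K(h) = 2*h
K(C)/S(24, 9) = (2*(-22))/13 = -44*1/13 = -44/13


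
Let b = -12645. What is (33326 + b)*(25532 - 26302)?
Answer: -15924370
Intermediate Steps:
(33326 + b)*(25532 - 26302) = (33326 - 12645)*(25532 - 26302) = 20681*(-770) = -15924370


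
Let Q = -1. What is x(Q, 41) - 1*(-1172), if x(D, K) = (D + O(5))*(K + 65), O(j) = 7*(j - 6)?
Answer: 324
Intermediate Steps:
O(j) = -42 + 7*j (O(j) = 7*(-6 + j) = -42 + 7*j)
x(D, K) = (-7 + D)*(65 + K) (x(D, K) = (D + (-42 + 7*5))*(K + 65) = (D + (-42 + 35))*(65 + K) = (D - 7)*(65 + K) = (-7 + D)*(65 + K))
x(Q, 41) - 1*(-1172) = (-455 - 7*41 + 65*(-1) - 1*41) - 1*(-1172) = (-455 - 287 - 65 - 41) + 1172 = -848 + 1172 = 324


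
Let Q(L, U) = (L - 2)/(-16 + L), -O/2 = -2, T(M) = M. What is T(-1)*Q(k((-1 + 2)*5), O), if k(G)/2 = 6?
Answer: 5/2 ≈ 2.5000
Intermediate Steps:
O = 4 (O = -2*(-2) = 4)
k(G) = 12 (k(G) = 2*6 = 12)
Q(L, U) = (-2 + L)/(-16 + L)
T(-1)*Q(k((-1 + 2)*5), O) = -(-2 + 12)/(-16 + 12) = -10/(-4) = -(-1)*10/4 = -1*(-5/2) = 5/2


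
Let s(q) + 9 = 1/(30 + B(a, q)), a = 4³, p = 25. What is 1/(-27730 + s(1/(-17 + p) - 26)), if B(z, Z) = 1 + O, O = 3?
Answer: -34/943125 ≈ -3.6050e-5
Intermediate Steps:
a = 64
B(z, Z) = 4 (B(z, Z) = 1 + 3 = 4)
s(q) = -305/34 (s(q) = -9 + 1/(30 + 4) = -9 + 1/34 = -305/34)
1/(-27730 + s(1/(-17 + p) - 26)) = 1/(-27730 - 305/34) = 1/(-943125/34) = -34/943125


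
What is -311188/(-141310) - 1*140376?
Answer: -9918110686/70655 ≈ -1.4037e+5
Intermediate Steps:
-311188/(-141310) - 1*140376 = -311188*(-1/141310) - 140376 = 155594/70655 - 140376 = -9918110686/70655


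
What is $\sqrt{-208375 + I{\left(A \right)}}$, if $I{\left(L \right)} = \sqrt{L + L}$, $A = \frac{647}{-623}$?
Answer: $\frac{\sqrt{-80876380375 + 623 i \sqrt{806162}}}{623} \approx 0.0015786 + 456.48 i$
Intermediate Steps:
$A = - \frac{647}{623}$ ($A = 647 \left(- \frac{1}{623}\right) = - \frac{647}{623} \approx -1.0385$)
$I{\left(L \right)} = \sqrt{2} \sqrt{L}$ ($I{\left(L \right)} = \sqrt{2 L} = \sqrt{2} \sqrt{L}$)
$\sqrt{-208375 + I{\left(A \right)}} = \sqrt{-208375 + \sqrt{2} \sqrt{- \frac{647}{623}}} = \sqrt{-208375 + \sqrt{2} \frac{i \sqrt{403081}}{623}} = \sqrt{-208375 + \frac{i \sqrt{806162}}{623}}$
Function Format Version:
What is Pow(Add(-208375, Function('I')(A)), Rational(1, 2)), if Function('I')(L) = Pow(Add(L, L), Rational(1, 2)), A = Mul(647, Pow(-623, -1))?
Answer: Mul(Rational(1, 623), Pow(Add(-80876380375, Mul(623, I, Pow(806162, Rational(1, 2)))), Rational(1, 2))) ≈ Add(0.0015786, Mul(456.48, I))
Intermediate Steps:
A = Rational(-647, 623) (A = Mul(647, Rational(-1, 623)) = Rational(-647, 623) ≈ -1.0385)
Function('I')(L) = Mul(Pow(2, Rational(1, 2)), Pow(L, Rational(1, 2))) (Function('I')(L) = Pow(Mul(2, L), Rational(1, 2)) = Mul(Pow(2, Rational(1, 2)), Pow(L, Rational(1, 2))))
Pow(Add(-208375, Function('I')(A)), Rational(1, 2)) = Pow(Add(-208375, Mul(Pow(2, Rational(1, 2)), Pow(Rational(-647, 623), Rational(1, 2)))), Rational(1, 2)) = Pow(Add(-208375, Mul(Pow(2, Rational(1, 2)), Mul(Rational(1, 623), I, Pow(403081, Rational(1, 2))))), Rational(1, 2)) = Pow(Add(-208375, Mul(Rational(1, 623), I, Pow(806162, Rational(1, 2)))), Rational(1, 2))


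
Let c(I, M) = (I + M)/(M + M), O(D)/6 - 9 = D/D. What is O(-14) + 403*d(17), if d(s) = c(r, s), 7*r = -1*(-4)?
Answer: 63849/238 ≈ 268.27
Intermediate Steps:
r = 4/7 (r = (-1*(-4))/7 = (1/7)*4 = 4/7 ≈ 0.57143)
O(D) = 60 (O(D) = 54 + 6*(D/D) = 54 + 6*1 = 54 + 6 = 60)
c(I, M) = (I + M)/(2*M) (c(I, M) = (I + M)/((2*M)) = (I + M)*(1/(2*M)) = (I + M)/(2*M))
d(s) = (4/7 + s)/(2*s)
O(-14) + 403*d(17) = 60 + 403*((1/14)*(4 + 7*17)/17) = 60 + 403*((1/14)*(1/17)*(4 + 119)) = 60 + 403*((1/14)*(1/17)*123) = 60 + 403*(123/238) = 60 + 49569/238 = 63849/238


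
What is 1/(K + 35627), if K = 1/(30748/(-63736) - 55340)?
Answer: 881795247/31415719248935 ≈ 2.8069e-5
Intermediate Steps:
K = -15934/881795247 (K = 1/(30748*(-1/63736) - 55340) = 1/(-7687/15934 - 55340) = 1/(-881795247/15934) = -15934/881795247 ≈ -1.8070e-5)
1/(K + 35627) = 1/(-15934/881795247 + 35627) = 1/(31415719248935/881795247) = 881795247/31415719248935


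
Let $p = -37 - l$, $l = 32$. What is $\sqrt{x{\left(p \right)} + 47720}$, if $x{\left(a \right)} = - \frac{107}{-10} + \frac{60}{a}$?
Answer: $\frac{\sqrt{2524908030}}{230} \approx 218.47$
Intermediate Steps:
$p = -69$ ($p = -37 - 32 = -69$)
$x{\left(a \right)} = \frac{107}{10} + \frac{60}{a}$ ($x{\left(a \right)} = \left(-107\right) \left(- \frac{1}{10}\right) + \frac{60}{a} = \frac{107}{10} + \frac{60}{a}$)
$\sqrt{x{\left(p \right)} + 47720} = \sqrt{\left(\frac{107}{10} + \frac{60}{-69}\right) + 47720} = \sqrt{\left(\frac{107}{10} + 60 \left(- \frac{1}{69}\right)\right) + 47720} = \sqrt{\left(\frac{107}{10} - \frac{20}{23}\right) + 47720} = \sqrt{\frac{2261}{230} + 47720} = \sqrt{\frac{10977861}{230}} = \frac{\sqrt{2524908030}}{230}$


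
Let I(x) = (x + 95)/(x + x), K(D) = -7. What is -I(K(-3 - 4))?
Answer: 44/7 ≈ 6.2857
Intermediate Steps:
I(x) = (95 + x)/(2*x) (I(x) = (95 + x)/((2*x)) = (95 + x)*(1/(2*x)) = (95 + x)/(2*x))
-I(K(-3 - 4)) = -(95 - 7)/(2*(-7)) = -(-1)*88/(2*7) = -1*(-44/7) = 44/7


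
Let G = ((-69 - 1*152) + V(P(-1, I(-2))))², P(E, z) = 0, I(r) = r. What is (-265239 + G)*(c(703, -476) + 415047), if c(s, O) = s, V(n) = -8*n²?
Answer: -89967468500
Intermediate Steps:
G = 48841 (G = ((-69 - 1*152) - 8*0²)² = ((-69 - 152) - 8*0)² = (-221 + 0)² = (-221)² = 48841)
(-265239 + G)*(c(703, -476) + 415047) = (-265239 + 48841)*(703 + 415047) = -216398*415750 = -89967468500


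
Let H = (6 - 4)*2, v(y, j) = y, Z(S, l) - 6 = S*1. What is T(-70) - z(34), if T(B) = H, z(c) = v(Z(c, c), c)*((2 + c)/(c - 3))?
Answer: -1316/31 ≈ -42.452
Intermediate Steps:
Z(S, l) = 6 + S (Z(S, l) = 6 + S*1 = 6 + S)
z(c) = (2 + c)*(6 + c)/(-3 + c) (z(c) = (6 + c)*((2 + c)/(c - 3)) = (6 + c)*((2 + c)/(-3 + c)) = (2 + c)*(6 + c)/(-3 + c))
H = 4 (H = 2*2 = 4)
T(B) = 4
T(-70) - z(34) = 4 - (2 + 34)*(6 + 34)/(-3 + 34) = 4 - 36*40/31 = 4 - 1*1440/31 = 4 - 1440/31 = -1316/31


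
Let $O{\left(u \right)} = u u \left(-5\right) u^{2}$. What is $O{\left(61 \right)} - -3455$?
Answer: $-69225750$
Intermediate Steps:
$O{\left(u \right)} = - 5 u^{4}$ ($O{\left(u \right)} = u^{2} \left(-5\right) u^{2} = - 5 u^{2} u^{2} = - 5 u^{4}$)
$O{\left(61 \right)} - -3455 = - 5 \cdot 61^{4} - -3455 = \left(-5\right) 13845841 + 3455 = -69229205 + 3455 = -69225750$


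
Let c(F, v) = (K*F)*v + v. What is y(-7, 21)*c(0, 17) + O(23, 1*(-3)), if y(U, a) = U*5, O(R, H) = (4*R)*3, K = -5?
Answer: -319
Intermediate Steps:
c(F, v) = v - 5*F*v (c(F, v) = (-5*F)*v + v = -5*F*v + v = v - 5*F*v)
O(R, H) = 12*R
y(U, a) = 5*U
y(-7, 21)*c(0, 17) + O(23, 1*(-3)) = (5*(-7))*(17*(1 - 5*0)) + 12*23 = -595*(1 + 0) + 276 = -595 + 276 = -319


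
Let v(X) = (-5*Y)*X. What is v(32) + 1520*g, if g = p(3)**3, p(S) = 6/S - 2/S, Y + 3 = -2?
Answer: 118880/27 ≈ 4403.0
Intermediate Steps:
Y = -5 (Y = -3 - 2 = -5)
p(S) = 4/S
v(X) = 25*X (v(X) = (-5*(-5))*X = 25*X)
g = 64/27 (g = (4/3)**3 = 64/27 ≈ 2.3704)
v(32) + 1520*g = 25*32 + 1520*(64/27) = 800 + 97280/27 = 118880/27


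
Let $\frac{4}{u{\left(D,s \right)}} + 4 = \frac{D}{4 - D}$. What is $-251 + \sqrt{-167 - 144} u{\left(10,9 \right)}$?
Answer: $-251 - \frac{12 i \sqrt{311}}{17} \approx -251.0 - 12.448 i$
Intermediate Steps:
$u{\left(D,s \right)} = \frac{4}{-4 + \frac{D}{4 - D}}$
$-251 + \sqrt{-167 - 144} u{\left(10,9 \right)} = -251 + \sqrt{-167 - 144} \frac{4 \left(4 - 10\right)}{-16 + 5 \cdot 10} = -251 + \sqrt{-311} \frac{4 \left(4 - 10\right)}{-16 + 50} = -251 + i \sqrt{311} \cdot 4 \cdot \frac{1}{34} \left(-6\right) = -251 + i \sqrt{311} \left(- \frac{12}{17}\right) = -251 - \frac{12 i \sqrt{311}}{17}$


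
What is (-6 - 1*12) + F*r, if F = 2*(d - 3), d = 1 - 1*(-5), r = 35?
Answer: 192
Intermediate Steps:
d = 6 (d = 1 + 5 = 6)
F = 6 (F = 2*(6 - 3) = 2*3 = 6)
(-6 - 1*12) + F*r = (-6 - 1*12) + 6*35 = (-6 - 12) + 210 = -18 + 210 = 192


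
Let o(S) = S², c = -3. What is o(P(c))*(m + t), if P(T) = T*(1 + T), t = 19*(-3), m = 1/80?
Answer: -41031/20 ≈ -2051.6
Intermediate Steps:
m = 1/80 ≈ 0.012500
t = -57
o(P(c))*(m + t) = (-3*(1 - 3))²*(1/80 - 57) = (-3*(-2))²*(-4559/80) = 6²*(-4559/80) = 36*(-4559/80) = -41031/20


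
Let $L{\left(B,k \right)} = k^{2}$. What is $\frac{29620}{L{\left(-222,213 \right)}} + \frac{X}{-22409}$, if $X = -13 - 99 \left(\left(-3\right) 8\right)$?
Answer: $\frac{556547633}{1016673921} \approx 0.54742$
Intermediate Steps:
$X = 2363$ ($X = -13 - -2376 = -13 + 2376 = 2363$)
$\frac{29620}{L{\left(-222,213 \right)}} + \frac{X}{-22409} = \frac{29620}{213^{2}} + \frac{2363}{-22409} = \frac{29620}{45369} + 2363 \left(- \frac{1}{22409}\right) = 29620 \cdot \frac{1}{45369} - \frac{2363}{22409} = \frac{29620}{45369} - \frac{2363}{22409} = \frac{556547633}{1016673921}$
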